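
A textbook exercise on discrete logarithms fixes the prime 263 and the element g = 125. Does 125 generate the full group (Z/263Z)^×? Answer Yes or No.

φ(263) = 263 − 1 = 262 = 2 · 131.
125 is a primitive root mod 263 iff 125^(φ(263)/q) ≢ 1 for every prime q | φ(263), i.e. q ∈ {2, 131}.
125^131 ≡ 262 (mod 263)  [q = 2: ≢ 1 ✓]
125^2 ≡ 108 (mod 263)  [q = 131: ≢ 1 ✓]
None equal 1, so ord_263(125) = 262: 125 is a primitive root.

Yes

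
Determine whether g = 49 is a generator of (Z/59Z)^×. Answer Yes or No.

No

φ(59) = 59 − 1 = 58 = 2 · 29.
49 is a primitive root mod 59 iff 49^(φ(59)/q) ≢ 1 for every prime q | φ(59), i.e. q ∈ {2, 29}.
49^29 ≡ 1 (mod 59)  [q = 2: ≡ 1 ✗]
49^2 ≡ 41 (mod 59)  [q = 29: ≢ 1 ✓]
The check at q = 2 fails, so 49 generates a proper subgroup.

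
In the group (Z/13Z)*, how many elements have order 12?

4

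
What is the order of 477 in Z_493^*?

ord(477) | φ(493) = φ(17·29) = (17−1)·(29−1) = 16·28 = 448 = 2^6 · 7.
Divisors of 448: 1, 2, 4, 7, 8, 14, 16, 28, 32, 56, 64, 112, 224, 448.
Check 477^d mod 493 for each divisor in increasing order:
477^1 ≡ 477
477^2 ≡ 256
477^4 ≡ 460
477^7 ≡ 86
477^8 ≡ 103
477^14 ≡ 1
The smallest such exponent is 14, so the order of 477 is 14.

14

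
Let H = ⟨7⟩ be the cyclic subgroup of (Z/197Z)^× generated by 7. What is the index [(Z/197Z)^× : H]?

2

Since 7 ∈ (Z/197Z)^×, its order divides φ(197) = 197 − 1 = 196 = 2^2 · 7^2.
Divisors of 196: 1, 2, 4, 7, 14, 28, 49, 98, 196.
Test each divisor d:
7^1 ≡ 7
7^2 ≡ 49
7^4 ≡ 37
7^7 ≡ 83
7^14 ≡ 191
7^28 ≡ 36
7^49 ≡ 196
7^98 ≡ 1
The order of 7 is 98, so the subgroup it generates has 98 elements.
[(Z/197Z)^× : ⟨7⟩] = 196/98 = 2.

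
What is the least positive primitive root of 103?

5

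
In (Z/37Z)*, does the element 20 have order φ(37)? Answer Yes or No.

Yes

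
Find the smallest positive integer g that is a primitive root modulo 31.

3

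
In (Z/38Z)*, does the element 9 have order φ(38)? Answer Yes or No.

No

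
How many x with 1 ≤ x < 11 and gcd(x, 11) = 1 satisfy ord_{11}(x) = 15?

φ(11) = 11 − 1 = 10 = 2 · 5.
In a cyclic group of order 10, there are φ(d) elements of order d for each divisor d of 10, and zero for non-divisors.
Here 10 is not a multiple of 15, so there are no elements of order 15.

0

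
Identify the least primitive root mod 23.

5

φ(23) = 23 − 1 = 22 = 2 · 11.
Test candidates g = 2, 3, … against the prime factors q ∈ {2, 11} of φ(23): g is a generator iff g^(22/q) ≢ 1 for every such q.
g = 2: 2^11 ≡ 1 — hits 1, so not a primitive root.
g = 3: 3^11 ≡ 1 — hits 1, so not a primitive root.
g = 4: 4^11 ≡ 1 — hits 1, so not a primitive root.
g = 5: 5^11 ≡ 22; 5^2 ≡ 2 — none is 1, so 5 is a primitive root.
So 5 is the smallest generator of (Z/23Z)^×.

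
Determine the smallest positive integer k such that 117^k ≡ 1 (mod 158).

ord(117) | φ(158) = φ(2)·φ(79) = 1·78 = 78 = 2 · 3 · 13.
Divisors of 78: 1, 2, 3, 6, 13, 26, 39, 78.
Check 117^d mod 158 for each divisor in increasing order:
117^1 ≡ 117
117^2 ≡ 101
117^3 ≡ 125
117^6 ≡ 141
117^13 ≡ 1
Therefore the multiplicative order of 117 modulo 158 is 13.

13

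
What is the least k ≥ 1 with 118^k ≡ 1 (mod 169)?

Since 118 ∈ (Z/169Z)^×, its order divides φ(169) = φ(13^2) = 13·(13−1) = 156 = 2^2 · 3 · 13.
Divisors of 156: 1, 2, 3, 4, 6, 12, 13, 26, 39, 52, 78, 156.
Compute 118^d (mod 169) for the divisors d until we hit 1:
118^1 ≡ 118 (mod 169)
118^2 ≡ 66 (mod 169)
118^3 ≡ 14 (mod 169)
118^4 ≡ 131 (mod 169)
118^6 ≡ 27 (mod 169)
118^12 ≡ 53 (mod 169)
118^13 ≡ 1 (mod 169) ✓
Therefore the multiplicative order of 118 modulo 169 is 13.

13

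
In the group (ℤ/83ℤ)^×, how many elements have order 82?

40

φ(83) = 83 − 1 = 82 = 2 · 41.
(Z/83Z)^× is cyclic (|G| = 82); a cyclic group of order m has exactly φ(d) elements of each order d | m, and none otherwise.
82 = 2 · 41 divides 82, and φ(82) = 40.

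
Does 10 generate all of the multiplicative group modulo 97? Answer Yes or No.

φ(97) = 97 − 1 = 96 = 2^5 · 3.
Test 10^(96/q) mod 97 for each prime factor q of 96:
10^48 ≡ 96 (mod 97)  [q = 2: ≢ 1 ✓]
10^32 ≡ 61 (mod 97)  [q = 3: ≢ 1 ✓]
None equal 1, so ord_97(10) = 96: 10 is a primitive root.

Yes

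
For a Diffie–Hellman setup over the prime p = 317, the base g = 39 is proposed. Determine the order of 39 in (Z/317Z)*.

The order of 39 must divide φ(317) = 317 − 1 = 316 = 2^2 · 79.
Divisors of 316: 1, 2, 4, 79, 158, 316.
Evaluate successive powers at the divisors of 316:
39^1 ≡ 39 (mod 317)
39^2 ≡ 253 (mod 317)
39^4 ≡ 292 (mod 317)
39^79 ≡ 316 (mod 317)
39^158 ≡ 1 (mod 317) ✓
Hence ord(39) = 158.

158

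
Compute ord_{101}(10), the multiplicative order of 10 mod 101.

By Lagrange's theorem, ord_101(10) divides φ(101) = 101 − 1 = 100 = 2^2 · 5^2.
Divisors of 100: 1, 2, 4, 5, 10, 20, 25, 50, 100.
Check 10^d mod 101 for each divisor in increasing order:
10^1 ≡ 10 (mod 101)
10^2 ≡ 100 (mod 101)
10^4 ≡ 1 (mod 101) ✓
Therefore the multiplicative order of 10 modulo 101 is 4.

4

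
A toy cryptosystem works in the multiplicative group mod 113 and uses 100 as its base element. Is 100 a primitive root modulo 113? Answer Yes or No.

No

φ(113) = 113 − 1 = 112 = 2^4 · 7.
An element g generates (Z/113Z)^× iff g^(112/q) ≢ 1 (mod 113) for each prime q ∈ {2, 7}.
100^56 ≡ 1 (mod 113)  [q = 2: ≡ 1 ✗]
100^16 ≡ 49 (mod 113)  [q = 7: ≢ 1 ✓]
100^56 ≡ 1 shows ord(100) | 56, strictly less than φ(113); not a primitive root.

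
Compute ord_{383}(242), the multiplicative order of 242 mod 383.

191

By Lagrange's theorem, ord_383(242) divides φ(383) = 383 − 1 = 382 = 2 · 191.
Divisors of 382: 1, 2, 191, 382.
Check 242^d mod 383 for each divisor in increasing order:
242^1 ≡ 242 (mod 383)
242^2 ≡ 348 (mod 383)
242^191 ≡ 1 (mod 383) ✓
So ord_383(242) = 191.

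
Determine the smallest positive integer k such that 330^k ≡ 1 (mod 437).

Since 330 ∈ (Z/437Z)^×, its order divides φ(437) = φ(19·23) = (19−1)·(23−1) = 18·22 = 396 = 2^2 · 3^2 · 11.
Divisors of 396: 1, 2, 3, 4, 6, 9, 11, 12, 18, 22, 33, 36, 44, 66, 99, 132, 198, 396.
Test each divisor d:
330^1 ≡ 330 (mod 437)
330^2 ≡ 87 (mod 437)
330^3 ≡ 305 (mod 437)
330^4 ≡ 140 (mod 437)
330^6 ≡ 381 (mod 437)
330^9 ≡ 400 (mod 437)
330^11 ≡ 277 (mod 437)
330^12 ≡ 77 (mod 437)
330^18 ≡ 58 (mod 437)
330^22 ≡ 254 (mod 437)
330^33 ≡ 1 (mod 437) ✓
So ord_437(330) = 33.

33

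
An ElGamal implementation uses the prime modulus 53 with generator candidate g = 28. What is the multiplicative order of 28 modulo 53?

Since 28 ∈ (Z/53Z)^×, its order divides φ(53) = 53 − 1 = 52 = 2^2 · 13.
Divisors of 52: 1, 2, 4, 13, 26, 52.
Test each divisor d:
28^1 ≡ 28 (mod 53)
28^2 ≡ 42 (mod 53)
28^4 ≡ 15 (mod 53)
28^13 ≡ 1 (mod 53) ✓
Therefore the multiplicative order of 28 modulo 53 is 13.

13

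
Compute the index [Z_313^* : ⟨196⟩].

2

By Lagrange's theorem, ord_313(196) divides φ(313) = 313 − 1 = 312 = 2^3 · 3 · 13.
Divisors of 312: 1, 2, 3, 4, 6, 8, 12, 13, 24, 26, 39, 52, 78, 104, 156, 312.
Compute 196^d (mod 313) for the divisors d until we hit 1:
196^1 ≡ 196
196^2 ≡ 230
196^3 ≡ 8
196^4 ≡ 3
196^6 ≡ 64
196^8 ≡ 9
196^12 ≡ 27
196^13 ≡ 284
196^24 ≡ 103
196^26 ≡ 215
196^39 ≡ 25
196^52 ≡ 214
196^78 ≡ 312
196^104 ≡ 98
196^156 ≡ 1
Thus |⟨196⟩| = ord(196) = 156.
Index = |(Z/313Z)^×| / |⟨196⟩| = 312 / 156 = 2.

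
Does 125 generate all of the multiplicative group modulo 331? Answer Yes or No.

No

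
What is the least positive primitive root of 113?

3

φ(113) = 113 − 1 = 112 = 2^4 · 7.
Test candidates g = 2, 3, … against the prime factors q ∈ {2, 7} of φ(113): g is a generator iff g^(112/q) ≢ 1 for every such q.
g = 2: 2^56 ≡ 1 — hits 1, so not a primitive root.
g = 3: 3^56 ≡ 112; 3^16 ≡ 49 — none is 1, so 3 is a primitive root.
Hence the least primitive root of 113 is 3.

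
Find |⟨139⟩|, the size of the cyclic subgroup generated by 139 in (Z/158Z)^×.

78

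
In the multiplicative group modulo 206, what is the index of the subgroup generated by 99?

The order of 99 must divide φ(206) = φ(2)·φ(103) = 1·102 = 102 = 2 · 3 · 17.
Divisors of 102: 1, 2, 3, 6, 17, 34, 51, 102.
Evaluate successive powers at the divisors of 102:
99^1 ≡ 99
99^2 ≡ 119
99^3 ≡ 39
99^6 ≡ 79
99^17 ≡ 57
99^34 ≡ 159
99^51 ≡ 205
99^102 ≡ 1
Thus |⟨99⟩| = ord(99) = 102.
Index = |(Z/206Z)^×| / |⟨99⟩| = 102 / 102 = 1.

1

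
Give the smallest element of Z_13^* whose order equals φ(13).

φ(13) = 13 − 1 = 12 = 2^2 · 3.
Test candidates g = 2, 3, … against the prime factors q ∈ {2, 3} of φ(13): g is a generator iff g^(12/q) ≢ 1 for every such q.
g = 2: 2^6 ≡ 12; 2^4 ≡ 3 — none is 1, so 2 is a primitive root.
So 2 is the smallest generator of (Z/13Z)^×.

2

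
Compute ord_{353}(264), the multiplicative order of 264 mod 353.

352

By Lagrange's theorem, ord_353(264) divides φ(353) = 353 − 1 = 352 = 2^5 · 11.
Divisors of 352: 1, 2, 4, 8, 11, 16, 22, 32, 44, 88, 176, 352.
Check 264^d mod 353 for each divisor in increasing order:
264^1 ≡ 264 (mod 353)
264^2 ≡ 155 (mod 353)
264^4 ≡ 21 (mod 353)
264^8 ≡ 88 (mod 353)
264^11 ≡ 7 (mod 353)
264^16 ≡ 331 (mod 353)
264^22 ≡ 49 (mod 353)
264^32 ≡ 131 (mod 353)
264^44 ≡ 283 (mod 353)
264^88 ≡ 311 (mod 353)
264^176 ≡ 352 (mod 353)
264^352 ≡ 1 (mod 353) ✓
The smallest such exponent is 352, so the order of 264 is 352.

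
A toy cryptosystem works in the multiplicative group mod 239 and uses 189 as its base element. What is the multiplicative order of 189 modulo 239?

238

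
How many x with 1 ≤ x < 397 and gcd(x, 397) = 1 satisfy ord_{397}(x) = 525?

0

φ(397) = 397 − 1 = 396 = 2^2 · 3^2 · 11.
(Z/397Z)^× is cyclic (|G| = 396); a cyclic group of order m has exactly φ(d) elements of each order d | m, and none otherwise.
Since 525 ∤ 396, the count is 0.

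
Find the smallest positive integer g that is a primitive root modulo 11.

2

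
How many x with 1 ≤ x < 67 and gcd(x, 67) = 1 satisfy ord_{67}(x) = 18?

0

φ(67) = 67 − 1 = 66 = 2 · 3 · 11.
Since (Z/67Z)^× is cyclic of order 66, the number of elements of order d is φ(d) when d | 66 and 0 otherwise.
18 does not divide 66, so no element of (Z/67Z)^× has order 18.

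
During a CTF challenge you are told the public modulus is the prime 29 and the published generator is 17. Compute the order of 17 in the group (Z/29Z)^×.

4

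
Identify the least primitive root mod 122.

φ(122) = φ(2)·φ(61) = 1·60 = 60 = 2^2 · 3 · 5.
Test candidates g = 2, 3, … against the prime factors q ∈ {2, 3, 5} of φ(122): g is a generator iff g^(60/q) ≢ 1 for every such q.
g = 2: gcd(2, 122) = 2 > 1, not a unit — skip.
g = 3: 3^30 ≡ 1 — hits 1, so not a primitive root.
g = 4: gcd(4, 122) = 2 > 1, not a unit — skip.
g = 5: 5^30 ≡ 1 — hits 1, so not a primitive root.
g = 6: gcd(6, 122) = 2 > 1, not a unit — skip.
g = 7: 7^30 ≡ 121; 7^20 ≡ 47; 7^12 ≡ 95 — none is 1, so 7 is a primitive root.
The smallest primitive root modulo 122 is 7.

7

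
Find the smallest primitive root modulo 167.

5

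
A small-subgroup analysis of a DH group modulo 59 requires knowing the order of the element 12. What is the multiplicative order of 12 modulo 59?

29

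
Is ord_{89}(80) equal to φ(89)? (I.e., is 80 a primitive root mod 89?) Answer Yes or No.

φ(89) = 89 − 1 = 88 = 2^3 · 11.
Test 80^(88/q) mod 89 for each prime factor q of 88:
80^44 ≡ 1 (mod 89)  [q = 2: ≡ 1 ✗]
80^8 ≡ 2 (mod 89)  [q = 11: ≢ 1 ✓]
Since 80^44 ≡ 1, the order of 80 divides 44 < 88, so 80 is not a primitive root.

No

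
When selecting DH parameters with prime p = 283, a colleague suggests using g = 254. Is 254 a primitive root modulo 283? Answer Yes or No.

No

φ(283) = 283 − 1 = 282 = 2 · 3 · 47.
It suffices to check that the order of 254 is not a proper divisor of 282: compute 254^(282/q) for q ∈ {2, 3, 47}.
254^141 ≡ 282 (mod 283)  [q = 2: ≢ 1 ✓]
254^94 ≡ 1 (mod 283)  [q = 3: ≡ 1 ✗]
254^6 ≡ 54 (mod 283)  [q = 47: ≢ 1 ✓]
254^94 ≡ 1 shows ord(254) | 94, strictly less than φ(283); not a primitive root.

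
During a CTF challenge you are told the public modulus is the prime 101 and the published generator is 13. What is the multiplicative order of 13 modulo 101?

By Lagrange's theorem, ord_101(13) divides φ(101) = 101 − 1 = 100 = 2^2 · 5^2.
Divisors of 100: 1, 2, 4, 5, 10, 20, 25, 50, 100.
Test each divisor d:
13^1 ≡ 13
13^2 ≡ 68
13^4 ≡ 79
13^5 ≡ 17
13^10 ≡ 87
13^20 ≡ 95
13^25 ≡ 100
13^50 ≡ 1
Hence ord(13) = 50.

50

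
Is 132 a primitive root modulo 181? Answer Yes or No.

No

φ(181) = 181 − 1 = 180 = 2^2 · 3^2 · 5.
It suffices to check that the order of 132 is not a proper divisor of 180: compute 132^(180/q) for q ∈ {2, 3, 5}.
132^90 ≡ 1 (mod 181)  [q = 2: ≡ 1 ✗]
132^60 ≡ 1 (mod 181)  [q = 3: ≡ 1 ✗]
132^36 ≡ 1 (mod 181)  [q = 5: ≡ 1 ✗]
132^90 ≡ 1 shows ord(132) | 90, strictly less than φ(181); not a primitive root.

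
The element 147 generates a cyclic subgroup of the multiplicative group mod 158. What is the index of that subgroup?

1

ord(147) | φ(158) = φ(2)·φ(79) = 1·78 = 78 = 2 · 3 · 13.
Divisors of 78: 1, 2, 3, 6, 13, 26, 39, 78.
Evaluate successive powers at the divisors of 78:
147^1 ≡ 147 (mod 158)
147^2 ≡ 121 (mod 158)
147^3 ≡ 91 (mod 158)
147^6 ≡ 65 (mod 158)
147^13 ≡ 135 (mod 158)
147^26 ≡ 55 (mod 158)
147^39 ≡ 157 (mod 158)
147^78 ≡ 1 (mod 158) ✓
Thus |⟨147⟩| = ord(147) = 78.
The index is φ(158) / ord(147) = 78 / 78 = 1.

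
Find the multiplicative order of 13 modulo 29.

14

ord(13) | φ(29) = 29 − 1 = 28 = 2^2 · 7.
Divisors of 28: 1, 2, 4, 7, 14, 28.
Check 13^d mod 29 for each divisor in increasing order:
13^1 ≡ 13 (mod 29)
13^2 ≡ 24 (mod 29)
13^4 ≡ 25 (mod 29)
13^7 ≡ 28 (mod 29)
13^14 ≡ 1 (mod 29) ✓
So ord_29(13) = 14.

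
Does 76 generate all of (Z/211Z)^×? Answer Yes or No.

φ(211) = 211 − 1 = 210 = 2 · 3 · 5 · 7.
76 is a primitive root mod 211 iff 76^(φ(211)/q) ≢ 1 for every prime q | φ(211), i.e. q ∈ {2, 3, 5, 7}.
76^105 ≡ 1 (mod 211)  [q = 2: ≡ 1 ✗]
76^70 ≡ 1 (mod 211)  [q = 3: ≡ 1 ✗]
76^42 ≡ 107 (mod 211)  [q = 5: ≢ 1 ✓]
76^30 ≡ 123 (mod 211)  [q = 7: ≢ 1 ✓]
Since 76^105 ≡ 1, the order of 76 divides 105 < 210, so 76 is not a primitive root.

No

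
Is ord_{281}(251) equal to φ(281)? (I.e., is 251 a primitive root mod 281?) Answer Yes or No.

φ(281) = 281 − 1 = 280 = 2^3 · 5 · 7.
It suffices to check that the order of 251 is not a proper divisor of 280: compute 251^(280/q) for q ∈ {2, 5, 7}.
251^140 ≡ 280 (mod 281)  [q = 2: ≢ 1 ✓]
251^56 ≡ 86 (mod 281)  [q = 5: ≢ 1 ✓]
251^40 ≡ 79 (mod 281)  [q = 7: ≢ 1 ✓]
Every test exponent gives a nontrivial residue, hence 251 generates the full group.

Yes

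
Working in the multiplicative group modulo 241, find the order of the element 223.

The order of 223 must divide φ(241) = 241 − 1 = 240 = 2^4 · 3 · 5.
Divisors of 240: 1, 2, 3, 4, 5, 6, 8, 10, 12, 15, 16, 20, 24, 30, 40, 48, 60, 80, 120, 240.
Evaluate successive powers at the divisors of 240:
223^1 ≡ 223 (mod 241)
223^2 ≡ 83 (mod 241)
223^3 ≡ 193 (mod 241)
223^4 ≡ 141 (mod 241)
223^5 ≡ 113 (mod 241)
223^6 ≡ 135 (mod 241)
223^8 ≡ 119 (mod 241)
223^10 ≡ 237 (mod 241)
223^12 ≡ 150 (mod 241)
223^15 ≡ 30 (mod 241)
223^16 ≡ 183 (mod 241)
223^20 ≡ 16 (mod 241)
223^24 ≡ 87 (mod 241)
223^30 ≡ 177 (mod 241)
223^40 ≡ 15 (mod 241)
223^48 ≡ 98 (mod 241)
223^60 ≡ 240 (mod 241)
223^80 ≡ 225 (mod 241)
223^120 ≡ 1 (mod 241) ✓
Hence ord(223) = 120.

120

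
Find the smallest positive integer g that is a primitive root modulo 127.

3

φ(127) = 127 − 1 = 126 = 2 · 3^2 · 7.
Test candidates g = 2, 3, … against the prime factors q ∈ {2, 3, 7} of φ(127): g is a generator iff g^(126/q) ≢ 1 for every such q.
g = 2: 2^63 ≡ 1 — hits 1, so not a primitive root.
g = 3: 3^63 ≡ 126; 3^42 ≡ 107; 3^18 ≡ 4 — none is 1, so 3 is a primitive root.
Hence the least primitive root of 127 is 3.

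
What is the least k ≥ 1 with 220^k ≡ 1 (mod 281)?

40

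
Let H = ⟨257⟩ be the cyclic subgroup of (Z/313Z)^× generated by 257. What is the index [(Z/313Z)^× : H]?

3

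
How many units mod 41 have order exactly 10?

φ(41) = 41 − 1 = 40 = 2^3 · 5.
Since (Z/41Z)^× is cyclic of order 40, the number of elements of order d is φ(d) when d | 40 and 0 otherwise.
10 = 2 · 5 divides 40, and φ(10) = 4.

4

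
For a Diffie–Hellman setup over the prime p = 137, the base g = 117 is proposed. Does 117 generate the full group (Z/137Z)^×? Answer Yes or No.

φ(137) = 137 − 1 = 136 = 2^3 · 17.
117 is a primitive root mod 137 iff 117^(φ(137)/q) ≢ 1 for every prime q | φ(137), i.e. q ∈ {2, 17}.
117^68 ≡ 136 (mod 137)  [q = 2: ≢ 1 ✓]
117^8 ≡ 119 (mod 137)  [q = 17: ≢ 1 ✓]
None equal 1, so ord_137(117) = 136: 117 is a primitive root.

Yes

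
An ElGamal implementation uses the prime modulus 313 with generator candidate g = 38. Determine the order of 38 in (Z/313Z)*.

ord(38) | φ(313) = 313 − 1 = 312 = 2^3 · 3 · 13.
Divisors of 312: 1, 2, 3, 4, 6, 8, 12, 13, 24, 26, 39, 52, 78, 104, 156, 312.
Check 38^d mod 313 for each divisor in increasing order:
38^1 ≡ 38
38^2 ≡ 192
38^3 ≡ 97
38^4 ≡ 243
38^6 ≡ 19
38^8 ≡ 205
38^12 ≡ 48
38^13 ≡ 259
38^24 ≡ 113
38^26 ≡ 99
38^39 ≡ 288
38^52 ≡ 98
38^78 ≡ 312
38^104 ≡ 214
38^156 ≡ 1
So ord_313(38) = 156.

156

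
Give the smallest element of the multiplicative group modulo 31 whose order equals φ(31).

3

φ(31) = 31 − 1 = 30 = 2 · 3 · 5.
Test candidates g = 2, 3, … against the prime factors q ∈ {2, 3, 5} of φ(31): g is a generator iff g^(30/q) ≢ 1 for every such q.
g = 2: 2^15 ≡ 1 — hits 1, so not a primitive root.
g = 3: 3^15 ≡ 30; 3^10 ≡ 25; 3^6 ≡ 16 — none is 1, so 3 is a primitive root.
So 3 is the smallest generator of (Z/31Z)^×.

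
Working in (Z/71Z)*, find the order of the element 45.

7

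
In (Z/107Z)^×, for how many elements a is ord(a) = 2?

1

φ(107) = 107 − 1 = 106 = 2 · 53.
Since (Z/107Z)^× is cyclic of order 106, the number of elements of order d is φ(d) when d | 106 and 0 otherwise.
2 | 106, and φ(2) = 2 − 1 = 1.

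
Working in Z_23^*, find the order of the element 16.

By Lagrange's theorem, ord_23(16) divides φ(23) = 23 − 1 = 22 = 2 · 11.
Divisors of 22: 1, 2, 11, 22.
Evaluate successive powers at the divisors of 22:
16^1 ≡ 16 (mod 23)
16^2 ≡ 3 (mod 23)
16^11 ≡ 1 (mod 23) ✓
Therefore the multiplicative order of 16 modulo 23 is 11.

11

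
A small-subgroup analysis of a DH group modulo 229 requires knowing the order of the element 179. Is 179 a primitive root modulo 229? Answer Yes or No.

Yes

φ(229) = 229 − 1 = 228 = 2^2 · 3 · 19.
179 is a primitive root mod 229 iff 179^(φ(229)/q) ≢ 1 for every prime q | φ(229), i.e. q ∈ {2, 3, 19}.
179^114 ≡ 228 (mod 229)  [q = 2: ≢ 1 ✓]
179^76 ≡ 134 (mod 229)  [q = 3: ≢ 1 ✓]
179^12 ≡ 121 (mod 229)  [q = 19: ≢ 1 ✓]
All checks pass, so 179 has order 228 and is a primitive root modulo 229.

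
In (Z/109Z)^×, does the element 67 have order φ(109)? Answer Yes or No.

Yes

φ(109) = 109 − 1 = 108 = 2^2 · 3^3.
An element g generates (Z/109Z)^× iff g^(108/q) ≢ 1 (mod 109) for each prime q ∈ {2, 3}.
67^54 ≡ 108 (mod 109)  [q = 2: ≢ 1 ✓]
67^36 ≡ 45 (mod 109)  [q = 3: ≢ 1 ✓]
Every test exponent gives a nontrivial residue, hence 67 generates the full group.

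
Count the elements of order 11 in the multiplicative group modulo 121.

10

φ(121) = φ(11^2) = 11·(11−1) = 110 = 2 · 5 · 11.
Since (Z/121Z)^× is cyclic of order 110, the number of elements of order d is φ(d) when d | 110 and 0 otherwise.
11 | 110, and φ(11) = 11 − 1 = 10.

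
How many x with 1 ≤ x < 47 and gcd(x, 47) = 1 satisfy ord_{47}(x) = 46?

22

φ(47) = 47 − 1 = 46 = 2 · 23.
(Z/47Z)^× is cyclic (|G| = 46); a cyclic group of order m has exactly φ(d) elements of each order d | m, and none otherwise.
46 = 2 · 23 divides 46, and φ(46) = 22.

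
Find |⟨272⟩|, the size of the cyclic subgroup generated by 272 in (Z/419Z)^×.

418

ord(272) | φ(419) = 419 − 1 = 418 = 2 · 11 · 19.
Divisors of 418: 1, 2, 11, 19, 22, 38, 209, 418.
Evaluate successive powers at the divisors of 418:
272^1 ≡ 272
272^2 ≡ 240
272^11 ≡ 283
272^19 ≡ 119
272^22 ≡ 60
272^38 ≡ 334
272^209 ≡ 418
272^418 ≡ 1
Hence ord(272) = 418.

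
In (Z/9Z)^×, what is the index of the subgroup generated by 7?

2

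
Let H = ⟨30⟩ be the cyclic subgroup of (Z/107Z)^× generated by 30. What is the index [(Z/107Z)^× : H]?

Since 30 ∈ (Z/107Z)^×, its order divides φ(107) = 107 − 1 = 106 = 2 · 53.
Divisors of 106: 1, 2, 53, 106.
Compute 30^d (mod 107) for the divisors d until we hit 1:
30^1 ≡ 30 (mod 107)
30^2 ≡ 44 (mod 107)
30^53 ≡ 1 (mod 107) ✓
The order of 30 is 53, so the subgroup it generates has 53 elements.
[(Z/107Z)^× : ⟨30⟩] = 106/53 = 2.

2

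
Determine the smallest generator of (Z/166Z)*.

5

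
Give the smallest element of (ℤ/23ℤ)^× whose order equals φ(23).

φ(23) = 23 − 1 = 22 = 2 · 11.
g is a primitive root iff g^(22/q) ≢ 1 (mod 23) for each prime q ∈ {2, 11}.
g = 2: 2^11 ≡ 1 — hits 1, so not a primitive root.
g = 3: 3^11 ≡ 1 — hits 1, so not a primitive root.
g = 4: 4^11 ≡ 1 — hits 1, so not a primitive root.
g = 5: 5^11 ≡ 22; 5^2 ≡ 2 — none is 1, so 5 is a primitive root.
So 5 is the smallest generator of (Z/23Z)^×.

5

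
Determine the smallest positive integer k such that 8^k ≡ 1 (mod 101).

100

ord(8) | φ(101) = 101 − 1 = 100 = 2^2 · 5^2.
Divisors of 100: 1, 2, 4, 5, 10, 20, 25, 50, 100.
Check 8^d mod 101 for each divisor in increasing order:
8^1 ≡ 8 (mod 101)
8^2 ≡ 64 (mod 101)
8^4 ≡ 56 (mod 101)
8^5 ≡ 44 (mod 101)
8^10 ≡ 17 (mod 101)
8^20 ≡ 87 (mod 101)
8^25 ≡ 91 (mod 101)
8^50 ≡ 100 (mod 101)
8^100 ≡ 1 (mod 101) ✓
So ord_101(8) = 100.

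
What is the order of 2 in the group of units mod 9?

By Lagrange's theorem, ord_9(2) divides φ(9) = φ(3^2) = 3·(3−1) = 6 = 2 · 3.
Divisors of 6: 1, 2, 3, 6.
Check 2^d mod 9 for each divisor in increasing order:
2^1 ≡ 2 (mod 9)
2^2 ≡ 4 (mod 9)
2^3 ≡ 8 (mod 9)
2^6 ≡ 1 (mod 9) ✓
Hence ord(2) = 6.

6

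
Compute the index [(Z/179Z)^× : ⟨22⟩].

The order of 22 must divide φ(179) = 179 − 1 = 178 = 2 · 89.
Divisors of 178: 1, 2, 89, 178.
Compute 22^d (mod 179) for the divisors d until we hit 1:
22^1 ≡ 22 (mod 179)
22^2 ≡ 126 (mod 179)
22^89 ≡ 1 (mod 179) ✓
The order of 22 is 89, so the subgroup it generates has 89 elements.
The index is φ(179) / ord(22) = 178 / 89 = 2.

2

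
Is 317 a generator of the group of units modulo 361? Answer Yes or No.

Yes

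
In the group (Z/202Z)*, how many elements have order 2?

φ(202) = φ(2)·φ(101) = 1·100 = 100 = 2^2 · 5^2.
In a cyclic group of order 100, there are φ(d) elements of order d for each divisor d of 100, and zero for non-divisors.
2 | 100, and φ(2) = 2 − 1 = 1.

1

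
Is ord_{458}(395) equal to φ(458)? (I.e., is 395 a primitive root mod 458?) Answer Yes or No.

Yes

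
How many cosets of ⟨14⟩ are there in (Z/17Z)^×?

By Lagrange's theorem, ord_17(14) divides φ(17) = 17 − 1 = 16 = 2^4.
Divisors of 16: 1, 2, 4, 8, 16.
Evaluate successive powers at the divisors of 16:
14^1 ≡ 14 (mod 17)
14^2 ≡ 9 (mod 17)
14^4 ≡ 13 (mod 17)
14^8 ≡ 16 (mod 17)
14^16 ≡ 1 (mod 17) ✓
Thus |⟨14⟩| = ord(14) = 16.
The index is φ(17) / ord(14) = 16 / 16 = 1.

1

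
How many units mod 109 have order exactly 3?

φ(109) = 109 − 1 = 108 = 2^2 · 3^3.
In a cyclic group of order 108, there are φ(d) elements of order d for each divisor d of 108, and zero for non-divisors.
3 | 108, and φ(3) = 3 − 1 = 2.

2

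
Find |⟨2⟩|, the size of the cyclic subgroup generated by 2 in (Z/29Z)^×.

28

By Lagrange's theorem, ord_29(2) divides φ(29) = 29 − 1 = 28 = 2^2 · 7.
Divisors of 28: 1, 2, 4, 7, 14, 28.
Evaluate successive powers at the divisors of 28:
2^1 ≡ 2 (mod 29)
2^2 ≡ 4 (mod 29)
2^4 ≡ 16 (mod 29)
2^7 ≡ 12 (mod 29)
2^14 ≡ 28 (mod 29)
2^28 ≡ 1 (mod 29) ✓
So ord_29(2) = 28.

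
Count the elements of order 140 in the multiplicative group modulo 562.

48

φ(562) = φ(2)·φ(281) = 1·280 = 280 = 2^3 · 5 · 7.
Since (Z/562Z)^× is cyclic of order 280, the number of elements of order d is φ(d) when d | 280 and 0 otherwise.
140 = 2^2 · 5 · 7 divides 280, and φ(140) = 48.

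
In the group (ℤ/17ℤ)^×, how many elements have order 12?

0

φ(17) = 17 − 1 = 16 = 2^4.
(Z/17Z)^× is cyclic (|G| = 16); a cyclic group of order m has exactly φ(d) elements of each order d | m, and none otherwise.
12 does not divide 16, so no element of (Z/17Z)^× has order 12.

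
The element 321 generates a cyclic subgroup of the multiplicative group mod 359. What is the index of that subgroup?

The order of 321 must divide φ(359) = 359 − 1 = 358 = 2 · 179.
Divisors of 358: 1, 2, 179, 358.
Check 321^d mod 359 for each divisor in increasing order:
321^1 ≡ 321 (mod 359)
321^2 ≡ 8 (mod 359)
321^179 ≡ 1 (mod 359) ✓
The order of 321 is 179, so the subgroup it generates has 179 elements.
The index is φ(359) / ord(321) = 358 / 179 = 2.

2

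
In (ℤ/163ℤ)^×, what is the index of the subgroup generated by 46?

2

The order of 46 must divide φ(163) = 163 − 1 = 162 = 2 · 3^4.
Divisors of 162: 1, 2, 3, 6, 9, 18, 27, 54, 81, 162.
Compute 46^d (mod 163) for the divisors d until we hit 1:
46^1 ≡ 46
46^2 ≡ 160
46^3 ≡ 25
46^6 ≡ 136
46^9 ≡ 140
46^18 ≡ 40
46^27 ≡ 58
46^54 ≡ 104
46^81 ≡ 1
The order of 46 is 81, so the subgroup it generates has 81 elements.
Index = |(Z/163Z)^×| / |⟨46⟩| = 162 / 81 = 2.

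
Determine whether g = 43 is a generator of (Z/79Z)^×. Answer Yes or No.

Yes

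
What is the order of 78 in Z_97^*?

The order of 78 must divide φ(97) = 97 − 1 = 96 = 2^5 · 3.
Divisors of 96: 1, 2, 3, 4, 6, 8, 12, 16, 24, 32, 48, 96.
Test each divisor d:
78^1 ≡ 78 (mod 97)
78^2 ≡ 70 (mod 97)
78^3 ≡ 28 (mod 97)
78^4 ≡ 50 (mod 97)
78^6 ≡ 8 (mod 97)
78^8 ≡ 75 (mod 97)
78^12 ≡ 64 (mod 97)
78^16 ≡ 96 (mod 97)
78^24 ≡ 22 (mod 97)
78^32 ≡ 1 (mod 97) ✓
The smallest such exponent is 32, so the order of 78 is 32.

32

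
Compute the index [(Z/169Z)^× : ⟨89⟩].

The order of 89 must divide φ(169) = φ(13^2) = 13·(13−1) = 156 = 2^2 · 3 · 13.
Divisors of 156: 1, 2, 3, 4, 6, 12, 13, 26, 39, 52, 78, 156.
Evaluate successive powers at the divisors of 156:
89^1 ≡ 89 (mod 169)
89^2 ≡ 147 (mod 169)
89^3 ≡ 70 (mod 169)
89^4 ≡ 146 (mod 169)
89^6 ≡ 168 (mod 169)
89^12 ≡ 1 (mod 169) ✓
The order of 89 is 12, so the subgroup it generates has 12 elements.
The index is φ(169) / ord(89) = 156 / 12 = 13.

13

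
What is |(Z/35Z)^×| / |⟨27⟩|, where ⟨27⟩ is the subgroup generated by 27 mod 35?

6

Since 27 ∈ (Z/35Z)^×, its order divides φ(35) = φ(5·7) = (5−1)·(7−1) = 4·6 = 24 = 2^3 · 3.
Divisors of 24: 1, 2, 3, 4, 6, 8, 12, 24.
Evaluate successive powers at the divisors of 24:
27^1 ≡ 27
27^2 ≡ 29
27^3 ≡ 13
27^4 ≡ 1
The order of 27 is 4, so the subgroup it generates has 4 elements.
Index = |(Z/35Z)^×| / |⟨27⟩| = 24 / 4 = 6.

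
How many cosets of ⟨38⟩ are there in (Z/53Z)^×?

ord(38) | φ(53) = 53 − 1 = 52 = 2^2 · 13.
Divisors of 52: 1, 2, 4, 13, 26, 52.
Evaluate successive powers at the divisors of 52:
38^1 ≡ 38 (mod 53)
38^2 ≡ 13 (mod 53)
38^4 ≡ 10 (mod 53)
38^13 ≡ 52 (mod 53)
38^26 ≡ 1 (mod 53) ✓
So ord_53(38) = 26, hence |⟨38⟩| = 26.
[(Z/53Z)^× : ⟨38⟩] = 52/26 = 2.

2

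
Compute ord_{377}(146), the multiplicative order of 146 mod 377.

3

By Lagrange's theorem, ord_377(146) divides φ(377) = φ(13·29) = (13−1)·(29−1) = 12·28 = 336 = 2^4 · 3 · 7.
Divisors of 336: 1, 2, 3, 4, 6, 7, 8, 12, 14, 16, 21, 24, 28, 42, 48, 56, 84, 112, 168, 336.
Compute 146^d (mod 377) for the divisors d until we hit 1:
146^1 ≡ 146 (mod 377)
146^2 ≡ 204 (mod 377)
146^3 ≡ 1 (mod 377) ✓
The smallest such exponent is 3, so the order of 146 is 3.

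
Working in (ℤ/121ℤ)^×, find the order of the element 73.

110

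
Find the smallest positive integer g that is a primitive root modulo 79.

φ(79) = 79 − 1 = 78 = 2 · 3 · 13.
Test candidates g = 2, 3, … against the prime factors q ∈ {2, 3, 13} of φ(79): g is a generator iff g^(78/q) ≢ 1 for every such q.
g = 2: 2^39 ≡ 1 — hits 1, so not a primitive root.
g = 3: 3^39 ≡ 78; 3^26 ≡ 23; 3^6 ≡ 18 — none is 1, so 3 is a primitive root.
So 3 is the smallest generator of (Z/79Z)^×.

3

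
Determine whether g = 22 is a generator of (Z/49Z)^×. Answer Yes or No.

No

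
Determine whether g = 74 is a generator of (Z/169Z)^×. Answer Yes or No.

φ(169) = φ(13^2) = 13·(13−1) = 156 = 2^2 · 3 · 13.
Test 74^(156/q) mod 169 for each prime factor q of 156:
74^78 ≡ 1 (mod 169)  [q = 2: ≡ 1 ✗]
74^52 ≡ 22 (mod 169)  [q = 3: ≢ 1 ✓]
74^12 ≡ 14 (mod 169)  [q = 13: ≢ 1 ✓]
Since 74^78 ≡ 1, the order of 74 divides 78 < 156, so 74 is not a primitive root.

No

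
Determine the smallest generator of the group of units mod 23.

5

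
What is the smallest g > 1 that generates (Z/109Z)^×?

φ(109) = 109 − 1 = 108 = 2^2 · 3^3.
g is a primitive root iff g^(108/q) ≢ 1 (mod 109) for each prime q ∈ {2, 3}.
g = 2: 2^54 ≡ 108; 2^36 ≡ 1 — hits 1, so not a primitive root.
g = 3: 3^54 ≡ 1 — hits 1, so not a primitive root.
g = 4: 4^54 ≡ 1 — hits 1, so not a primitive root.
g = 5: 5^54 ≡ 1 — hits 1, so not a primitive root.
g = 6: 6^54 ≡ 108; 6^36 ≡ 63 — none is 1, so 6 is a primitive root.
The smallest primitive root modulo 109 is 6.

6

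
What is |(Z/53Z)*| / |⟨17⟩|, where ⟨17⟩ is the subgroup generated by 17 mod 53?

2

ord(17) | φ(53) = 53 − 1 = 52 = 2^2 · 13.
Divisors of 52: 1, 2, 4, 13, 26, 52.
Check 17^d mod 53 for each divisor in increasing order:
17^1 ≡ 17 (mod 53)
17^2 ≡ 24 (mod 53)
17^4 ≡ 46 (mod 53)
17^13 ≡ 52 (mod 53)
17^26 ≡ 1 (mod 53) ✓
So ord_53(17) = 26, hence |⟨17⟩| = 26.
[(Z/53Z)^× : ⟨17⟩] = 52/26 = 2.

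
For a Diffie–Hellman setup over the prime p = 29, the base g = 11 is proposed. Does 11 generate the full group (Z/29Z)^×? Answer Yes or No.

Yes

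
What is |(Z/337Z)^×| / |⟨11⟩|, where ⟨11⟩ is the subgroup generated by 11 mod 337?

3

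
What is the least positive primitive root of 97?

5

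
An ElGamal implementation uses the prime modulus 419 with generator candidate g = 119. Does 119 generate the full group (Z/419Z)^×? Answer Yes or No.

No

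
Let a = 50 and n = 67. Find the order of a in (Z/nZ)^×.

66

Since 50 ∈ (Z/67Z)^×, its order divides φ(67) = 67 − 1 = 66 = 2 · 3 · 11.
Divisors of 66: 1, 2, 3, 6, 11, 22, 33, 66.
Check 50^d mod 67 for each divisor in increasing order:
50^1 ≡ 50
50^2 ≡ 21
50^3 ≡ 45
50^6 ≡ 15
50^11 ≡ 38
50^22 ≡ 37
50^33 ≡ 66
50^66 ≡ 1
Hence ord(50) = 66.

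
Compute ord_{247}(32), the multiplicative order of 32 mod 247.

36

The order of 32 must divide φ(247) = φ(13·19) = (13−1)·(19−1) = 12·18 = 216 = 2^3 · 3^3.
Divisors of 216: 1, 2, 3, 4, 6, 8, 9, 12, 18, 24, 27, 36, 54, 72, 108, 216.
Compute 32^d (mod 247) for the divisors d until we hit 1:
32^1 ≡ 32 (mod 247)
32^2 ≡ 36 (mod 247)
32^3 ≡ 164 (mod 247)
32^4 ≡ 61 (mod 247)
32^6 ≡ 220 (mod 247)
32^8 ≡ 16 (mod 247)
32^9 ≡ 18 (mod 247)
32^12 ≡ 235 (mod 247)
32^18 ≡ 77 (mod 247)
32^24 ≡ 144 (mod 247)
32^27 ≡ 151 (mod 247)
32^36 ≡ 1 (mod 247) ✓
Hence ord(32) = 36.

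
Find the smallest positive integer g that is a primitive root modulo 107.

2

φ(107) = 107 − 1 = 106 = 2 · 53.
g is a primitive root iff g^(106/q) ≢ 1 (mod 107) for each prime q ∈ {2, 53}.
g = 2: 2^53 ≡ 106; 2^2 ≡ 4 — none is 1, so 2 is a primitive root.
Hence the least primitive root of 107 is 2.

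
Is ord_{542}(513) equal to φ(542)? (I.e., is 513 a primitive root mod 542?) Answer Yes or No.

φ(542) = φ(2)·φ(271) = 1·270 = 270 = 2 · 3^3 · 5.
It suffices to check that the order of 513 is not a proper divisor of 270: compute 513^(270/q) for q ∈ {2, 3, 5}.
513^135 ≡ 1 (mod 542)  [q = 2: ≡ 1 ✗]
513^90 ≡ 1 (mod 542)  [q = 3: ≡ 1 ✗]
513^54 ≡ 1 (mod 542)  [q = 5: ≡ 1 ✗]
The check at q = 2 fails, so 513 generates a proper subgroup.

No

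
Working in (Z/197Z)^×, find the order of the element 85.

49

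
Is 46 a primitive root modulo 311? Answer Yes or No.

φ(311) = 311 − 1 = 310 = 2 · 5 · 31.
An element g generates (Z/311Z)^× iff g^(310/q) ≢ 1 (mod 311) for each prime q ∈ {2, 5, 31}.
46^155 ≡ 310 (mod 311)  [q = 2: ≢ 1 ✓]
46^62 ≡ 1 (mod 311)  [q = 5: ≡ 1 ✗]
46^10 ≡ 83 (mod 311)  [q = 31: ≢ 1 ✓]
The check at q = 5 fails, so 46 generates a proper subgroup.

No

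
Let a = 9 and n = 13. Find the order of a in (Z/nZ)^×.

The order of 9 must divide φ(13) = 13 − 1 = 12 = 2^2 · 3.
Divisors of 12: 1, 2, 3, 4, 6, 12.
Evaluate successive powers at the divisors of 12:
9^1 ≡ 9
9^2 ≡ 3
9^3 ≡ 1
So ord_13(9) = 3.

3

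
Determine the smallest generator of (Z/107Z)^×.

φ(107) = 107 − 1 = 106 = 2 · 53.
g is a primitive root iff g^(106/q) ≢ 1 (mod 107) for each prime q ∈ {2, 53}.
g = 2: 2^53 ≡ 106; 2^2 ≡ 4 — none is 1, so 2 is a primitive root.
Hence the least primitive root of 107 is 2.

2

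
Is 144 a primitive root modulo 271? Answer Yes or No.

No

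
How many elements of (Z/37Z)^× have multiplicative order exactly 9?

φ(37) = 37 − 1 = 36 = 2^2 · 3^2.
Since (Z/37Z)^× is cyclic of order 36, the number of elements of order d is φ(d) when d | 36 and 0 otherwise.
9 = 3^2 divides 36, and φ(9) = 6.

6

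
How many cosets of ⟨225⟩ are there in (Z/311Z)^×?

By Lagrange's theorem, ord_311(225) divides φ(311) = 311 − 1 = 310 = 2 · 5 · 31.
Divisors of 310: 1, 2, 5, 10, 31, 62, 155, 310.
Test each divisor d:
225^1 ≡ 225 (mod 311)
225^2 ≡ 243 (mod 311)
225^5 ≡ 105 (mod 311)
225^10 ≡ 140 (mod 311)
225^31 ≡ 1 (mod 311) ✓
The order of 225 is 31, so the subgroup it generates has 31 elements.
[(Z/311Z)^× : ⟨225⟩] = 310/31 = 10.

10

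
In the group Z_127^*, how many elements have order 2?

1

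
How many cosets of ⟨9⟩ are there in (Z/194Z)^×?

4

Since 9 ∈ (Z/194Z)^×, its order divides φ(194) = φ(2)·φ(97) = 1·96 = 96 = 2^5 · 3.
Divisors of 96: 1, 2, 3, 4, 6, 8, 12, 16, 24, 32, 48, 96.
Test each divisor d:
9^1 ≡ 9 (mod 194)
9^2 ≡ 81 (mod 194)
9^3 ≡ 147 (mod 194)
9^4 ≡ 159 (mod 194)
9^6 ≡ 75 (mod 194)
9^8 ≡ 61 (mod 194)
9^12 ≡ 193 (mod 194)
9^16 ≡ 35 (mod 194)
9^24 ≡ 1 (mod 194) ✓
So ord_194(9) = 24, hence |⟨9⟩| = 24.
Index = |(Z/194Z)^×| / |⟨9⟩| = 96 / 24 = 4.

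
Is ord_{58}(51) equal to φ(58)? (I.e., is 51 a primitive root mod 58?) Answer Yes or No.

φ(58) = φ(2)·φ(29) = 1·28 = 28 = 2^2 · 7.
An element g generates (Z/58Z)^× iff g^(28/q) ≢ 1 (mod 58) for each prime q ∈ {2, 7}.
51^14 ≡ 1 (mod 58)  [q = 2: ≡ 1 ✗]
51^4 ≡ 23 (mod 58)  [q = 7: ≢ 1 ✓]
51^14 ≡ 1 shows ord(51) | 14, strictly less than φ(58); not a primitive root.

No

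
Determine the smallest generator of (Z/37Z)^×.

2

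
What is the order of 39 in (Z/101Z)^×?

20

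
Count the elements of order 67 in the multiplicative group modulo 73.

0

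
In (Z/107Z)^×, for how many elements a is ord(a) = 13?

φ(107) = 107 − 1 = 106 = 2 · 53.
In a cyclic group of order 106, there are φ(d) elements of order d for each divisor d of 106, and zero for non-divisors.
Since 13 ∤ 106, the count is 0.

0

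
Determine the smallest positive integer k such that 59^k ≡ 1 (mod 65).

12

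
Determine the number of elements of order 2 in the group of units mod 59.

φ(59) = 59 − 1 = 58 = 2 · 29.
In a cyclic group of order 58, there are φ(d) elements of order d for each divisor d of 58, and zero for non-divisors.
2 | 58, and φ(2) = 2 − 1 = 1.

1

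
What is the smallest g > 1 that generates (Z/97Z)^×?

φ(97) = 97 − 1 = 96 = 2^5 · 3.
g is a primitive root iff g^(96/q) ≢ 1 (mod 97) for each prime q ∈ {2, 3}.
g = 2: 2^48 ≡ 1 — hits 1, so not a primitive root.
g = 3: 3^48 ≡ 1 — hits 1, so not a primitive root.
g = 4: 4^48 ≡ 1 — hits 1, so not a primitive root.
g = 5: 5^48 ≡ 96; 5^32 ≡ 35 — none is 1, so 5 is a primitive root.
The smallest primitive root modulo 97 is 5.

5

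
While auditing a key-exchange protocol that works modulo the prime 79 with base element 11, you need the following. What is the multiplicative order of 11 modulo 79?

39

ord(11) | φ(79) = 79 − 1 = 78 = 2 · 3 · 13.
Divisors of 78: 1, 2, 3, 6, 13, 26, 39, 78.
Evaluate successive powers at the divisors of 78:
11^1 ≡ 11
11^2 ≡ 42
11^3 ≡ 67
11^6 ≡ 65
11^13 ≡ 23
11^26 ≡ 55
11^39 ≡ 1
The smallest such exponent is 39, so the order of 11 is 39.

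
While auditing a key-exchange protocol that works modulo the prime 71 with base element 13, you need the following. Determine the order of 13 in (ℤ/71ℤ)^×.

70

ord(13) | φ(71) = 71 − 1 = 70 = 2 · 5 · 7.
Divisors of 70: 1, 2, 5, 7, 10, 14, 35, 70.
Evaluate successive powers at the divisors of 70:
13^1 ≡ 13
13^2 ≡ 27
13^5 ≡ 34
13^7 ≡ 66
13^10 ≡ 20
13^14 ≡ 25
13^35 ≡ 70
13^70 ≡ 1
Therefore the multiplicative order of 13 modulo 71 is 70.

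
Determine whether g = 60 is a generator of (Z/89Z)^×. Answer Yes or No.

φ(89) = 89 − 1 = 88 = 2^3 · 11.
Test 60^(88/q) mod 89 for each prime factor q of 88:
60^44 ≡ 88 (mod 89)  [q = 2: ≢ 1 ✓]
60^8 ≡ 4 (mod 89)  [q = 11: ≢ 1 ✓]
All checks pass, so 60 has order 88 and is a primitive root modulo 89.

Yes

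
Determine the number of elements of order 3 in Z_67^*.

φ(67) = 67 − 1 = 66 = 2 · 3 · 11.
(Z/67Z)^× is cyclic (|G| = 66); a cyclic group of order m has exactly φ(d) elements of each order d | m, and none otherwise.
3 | 66, and φ(3) = 3 − 1 = 2.

2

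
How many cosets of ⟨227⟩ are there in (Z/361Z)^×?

By Lagrange's theorem, ord_361(227) divides φ(361) = φ(19^2) = 19·(19−1) = 342 = 2 · 3^2 · 19.
Divisors of 342: 1, 2, 3, 6, 9, 18, 19, 38, 57, 114, 171, 342.
Test each divisor d:
227^1 ≡ 227
227^2 ≡ 267
227^3 ≡ 322
227^6 ≡ 77
227^9 ≡ 246
227^18 ≡ 229
227^19 ≡ 360
227^38 ≡ 1
Thus |⟨227⟩| = ord(227) = 38.
Index = |(Z/361Z)^×| / |⟨227⟩| = 342 / 38 = 9.

9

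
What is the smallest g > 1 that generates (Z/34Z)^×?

φ(34) = φ(2)·φ(17) = 1·16 = 16 = 2^4.
Test candidates g = 2, 3, … against the prime factors q ∈ {2} of φ(34): g is a generator iff g^(16/q) ≢ 1 for every such q.
g = 2: gcd(2, 34) = 2 > 1, not a unit — skip.
g = 3: 3^8 ≡ 33 — none is 1, so 3 is a primitive root.
The smallest primitive root modulo 34 is 3.

3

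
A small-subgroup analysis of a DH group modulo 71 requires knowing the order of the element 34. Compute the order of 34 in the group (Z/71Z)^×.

The order of 34 must divide φ(71) = 71 − 1 = 70 = 2 · 5 · 7.
Divisors of 70: 1, 2, 5, 7, 10, 14, 35, 70.
Compute 34^d (mod 71) for the divisors d until we hit 1:
34^1 ≡ 34 (mod 71)
34^2 ≡ 20 (mod 71)
34^5 ≡ 39 (mod 71)
34^7 ≡ 70 (mod 71)
34^10 ≡ 30 (mod 71)
34^14 ≡ 1 (mod 71) ✓
So ord_71(34) = 14.

14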